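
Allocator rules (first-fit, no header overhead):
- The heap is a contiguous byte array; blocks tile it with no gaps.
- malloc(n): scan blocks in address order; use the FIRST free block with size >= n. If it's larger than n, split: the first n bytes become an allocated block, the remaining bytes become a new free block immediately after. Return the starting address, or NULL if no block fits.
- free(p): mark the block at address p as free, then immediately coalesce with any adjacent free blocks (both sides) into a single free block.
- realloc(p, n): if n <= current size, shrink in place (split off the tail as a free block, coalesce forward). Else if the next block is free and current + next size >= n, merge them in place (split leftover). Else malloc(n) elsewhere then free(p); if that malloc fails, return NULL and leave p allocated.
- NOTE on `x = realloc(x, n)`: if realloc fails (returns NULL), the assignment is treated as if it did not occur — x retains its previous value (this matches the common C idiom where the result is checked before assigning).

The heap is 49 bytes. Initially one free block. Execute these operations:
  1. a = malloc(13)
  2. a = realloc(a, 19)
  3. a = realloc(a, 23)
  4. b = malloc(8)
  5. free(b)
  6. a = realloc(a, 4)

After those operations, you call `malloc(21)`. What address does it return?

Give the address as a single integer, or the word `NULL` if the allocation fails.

Answer: 4

Derivation:
Op 1: a = malloc(13) -> a = 0; heap: [0-12 ALLOC][13-48 FREE]
Op 2: a = realloc(a, 19) -> a = 0; heap: [0-18 ALLOC][19-48 FREE]
Op 3: a = realloc(a, 23) -> a = 0; heap: [0-22 ALLOC][23-48 FREE]
Op 4: b = malloc(8) -> b = 23; heap: [0-22 ALLOC][23-30 ALLOC][31-48 FREE]
Op 5: free(b) -> (freed b); heap: [0-22 ALLOC][23-48 FREE]
Op 6: a = realloc(a, 4) -> a = 0; heap: [0-3 ALLOC][4-48 FREE]
malloc(21): first-fit scan over [0-3 ALLOC][4-48 FREE] -> 4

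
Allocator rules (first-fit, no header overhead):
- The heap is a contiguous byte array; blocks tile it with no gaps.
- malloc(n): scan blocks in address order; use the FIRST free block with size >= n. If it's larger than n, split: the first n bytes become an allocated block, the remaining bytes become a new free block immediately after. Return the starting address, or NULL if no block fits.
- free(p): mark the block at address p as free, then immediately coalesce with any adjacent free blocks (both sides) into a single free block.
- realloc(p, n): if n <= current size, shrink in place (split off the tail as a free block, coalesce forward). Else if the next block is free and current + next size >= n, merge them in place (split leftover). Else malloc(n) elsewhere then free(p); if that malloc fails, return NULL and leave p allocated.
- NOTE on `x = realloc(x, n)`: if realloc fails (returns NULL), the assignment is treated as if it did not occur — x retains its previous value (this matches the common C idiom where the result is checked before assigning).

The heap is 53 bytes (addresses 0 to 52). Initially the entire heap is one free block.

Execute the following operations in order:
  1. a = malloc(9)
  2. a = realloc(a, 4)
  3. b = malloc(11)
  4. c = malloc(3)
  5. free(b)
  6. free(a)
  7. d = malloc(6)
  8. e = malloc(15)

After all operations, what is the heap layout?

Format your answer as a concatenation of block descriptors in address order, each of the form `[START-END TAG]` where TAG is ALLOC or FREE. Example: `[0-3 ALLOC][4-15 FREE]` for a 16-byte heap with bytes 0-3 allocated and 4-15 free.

Op 1: a = malloc(9) -> a = 0; heap: [0-8 ALLOC][9-52 FREE]
Op 2: a = realloc(a, 4) -> a = 0; heap: [0-3 ALLOC][4-52 FREE]
Op 3: b = malloc(11) -> b = 4; heap: [0-3 ALLOC][4-14 ALLOC][15-52 FREE]
Op 4: c = malloc(3) -> c = 15; heap: [0-3 ALLOC][4-14 ALLOC][15-17 ALLOC][18-52 FREE]
Op 5: free(b) -> (freed b); heap: [0-3 ALLOC][4-14 FREE][15-17 ALLOC][18-52 FREE]
Op 6: free(a) -> (freed a); heap: [0-14 FREE][15-17 ALLOC][18-52 FREE]
Op 7: d = malloc(6) -> d = 0; heap: [0-5 ALLOC][6-14 FREE][15-17 ALLOC][18-52 FREE]
Op 8: e = malloc(15) -> e = 18; heap: [0-5 ALLOC][6-14 FREE][15-17 ALLOC][18-32 ALLOC][33-52 FREE]

Answer: [0-5 ALLOC][6-14 FREE][15-17 ALLOC][18-32 ALLOC][33-52 FREE]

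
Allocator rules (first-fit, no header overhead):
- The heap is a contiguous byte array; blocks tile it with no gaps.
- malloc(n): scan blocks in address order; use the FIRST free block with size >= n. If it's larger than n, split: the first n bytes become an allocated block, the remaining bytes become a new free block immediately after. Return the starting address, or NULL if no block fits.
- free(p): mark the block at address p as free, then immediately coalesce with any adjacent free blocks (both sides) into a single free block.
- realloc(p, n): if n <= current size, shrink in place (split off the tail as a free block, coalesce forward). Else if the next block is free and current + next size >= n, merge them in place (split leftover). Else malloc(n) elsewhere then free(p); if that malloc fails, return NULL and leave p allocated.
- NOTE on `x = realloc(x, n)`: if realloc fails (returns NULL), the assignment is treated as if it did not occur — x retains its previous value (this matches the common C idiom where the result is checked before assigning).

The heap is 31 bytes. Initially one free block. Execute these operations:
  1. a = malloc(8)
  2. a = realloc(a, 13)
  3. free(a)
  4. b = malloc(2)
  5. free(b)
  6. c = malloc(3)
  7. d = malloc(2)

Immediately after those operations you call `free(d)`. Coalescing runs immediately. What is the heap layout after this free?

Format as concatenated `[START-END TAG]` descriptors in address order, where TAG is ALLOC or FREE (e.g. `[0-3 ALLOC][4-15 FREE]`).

Answer: [0-2 ALLOC][3-30 FREE]

Derivation:
Op 1: a = malloc(8) -> a = 0; heap: [0-7 ALLOC][8-30 FREE]
Op 2: a = realloc(a, 13) -> a = 0; heap: [0-12 ALLOC][13-30 FREE]
Op 3: free(a) -> (freed a); heap: [0-30 FREE]
Op 4: b = malloc(2) -> b = 0; heap: [0-1 ALLOC][2-30 FREE]
Op 5: free(b) -> (freed b); heap: [0-30 FREE]
Op 6: c = malloc(3) -> c = 0; heap: [0-2 ALLOC][3-30 FREE]
Op 7: d = malloc(2) -> d = 3; heap: [0-2 ALLOC][3-4 ALLOC][5-30 FREE]
free(d): d = 3 -> block [3-4 ALLOC]; mark free, coalesce with adjacent free neighbors -> [0-2 ALLOC][3-30 FREE]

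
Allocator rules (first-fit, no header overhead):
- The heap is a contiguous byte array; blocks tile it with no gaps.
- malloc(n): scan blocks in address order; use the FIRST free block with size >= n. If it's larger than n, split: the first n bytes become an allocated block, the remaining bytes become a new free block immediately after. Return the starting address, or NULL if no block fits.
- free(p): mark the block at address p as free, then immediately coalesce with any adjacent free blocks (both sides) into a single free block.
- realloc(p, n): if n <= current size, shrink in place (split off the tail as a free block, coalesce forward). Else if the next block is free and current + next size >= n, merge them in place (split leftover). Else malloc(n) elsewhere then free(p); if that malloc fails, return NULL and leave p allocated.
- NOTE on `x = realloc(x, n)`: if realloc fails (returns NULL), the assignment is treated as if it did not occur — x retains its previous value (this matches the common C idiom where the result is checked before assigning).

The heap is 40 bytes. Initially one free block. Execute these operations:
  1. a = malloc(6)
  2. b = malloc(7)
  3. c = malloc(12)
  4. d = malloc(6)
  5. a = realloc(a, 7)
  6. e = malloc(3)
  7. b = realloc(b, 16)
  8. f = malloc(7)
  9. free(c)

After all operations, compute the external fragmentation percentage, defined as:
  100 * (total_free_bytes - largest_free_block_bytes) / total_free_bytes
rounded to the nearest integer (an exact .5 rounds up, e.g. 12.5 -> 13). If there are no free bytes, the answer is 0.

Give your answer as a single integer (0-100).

Op 1: a = malloc(6) -> a = 0; heap: [0-5 ALLOC][6-39 FREE]
Op 2: b = malloc(7) -> b = 6; heap: [0-5 ALLOC][6-12 ALLOC][13-39 FREE]
Op 3: c = malloc(12) -> c = 13; heap: [0-5 ALLOC][6-12 ALLOC][13-24 ALLOC][25-39 FREE]
Op 4: d = malloc(6) -> d = 25; heap: [0-5 ALLOC][6-12 ALLOC][13-24 ALLOC][25-30 ALLOC][31-39 FREE]
Op 5: a = realloc(a, 7) -> a = 31; heap: [0-5 FREE][6-12 ALLOC][13-24 ALLOC][25-30 ALLOC][31-37 ALLOC][38-39 FREE]
Op 6: e = malloc(3) -> e = 0; heap: [0-2 ALLOC][3-5 FREE][6-12 ALLOC][13-24 ALLOC][25-30 ALLOC][31-37 ALLOC][38-39 FREE]
Op 7: b = realloc(b, 16) -> NULL (b unchanged); heap: [0-2 ALLOC][3-5 FREE][6-12 ALLOC][13-24 ALLOC][25-30 ALLOC][31-37 ALLOC][38-39 FREE]
Op 8: f = malloc(7) -> f = NULL; heap: [0-2 ALLOC][3-5 FREE][6-12 ALLOC][13-24 ALLOC][25-30 ALLOC][31-37 ALLOC][38-39 FREE]
Op 9: free(c) -> (freed c); heap: [0-2 ALLOC][3-5 FREE][6-12 ALLOC][13-24 FREE][25-30 ALLOC][31-37 ALLOC][38-39 FREE]
Free blocks: [3 12 2] total_free=17 largest=12 -> 100*(17-12)/17 = 500/17 ≈ 29.412 -> rounds to 29

Answer: 29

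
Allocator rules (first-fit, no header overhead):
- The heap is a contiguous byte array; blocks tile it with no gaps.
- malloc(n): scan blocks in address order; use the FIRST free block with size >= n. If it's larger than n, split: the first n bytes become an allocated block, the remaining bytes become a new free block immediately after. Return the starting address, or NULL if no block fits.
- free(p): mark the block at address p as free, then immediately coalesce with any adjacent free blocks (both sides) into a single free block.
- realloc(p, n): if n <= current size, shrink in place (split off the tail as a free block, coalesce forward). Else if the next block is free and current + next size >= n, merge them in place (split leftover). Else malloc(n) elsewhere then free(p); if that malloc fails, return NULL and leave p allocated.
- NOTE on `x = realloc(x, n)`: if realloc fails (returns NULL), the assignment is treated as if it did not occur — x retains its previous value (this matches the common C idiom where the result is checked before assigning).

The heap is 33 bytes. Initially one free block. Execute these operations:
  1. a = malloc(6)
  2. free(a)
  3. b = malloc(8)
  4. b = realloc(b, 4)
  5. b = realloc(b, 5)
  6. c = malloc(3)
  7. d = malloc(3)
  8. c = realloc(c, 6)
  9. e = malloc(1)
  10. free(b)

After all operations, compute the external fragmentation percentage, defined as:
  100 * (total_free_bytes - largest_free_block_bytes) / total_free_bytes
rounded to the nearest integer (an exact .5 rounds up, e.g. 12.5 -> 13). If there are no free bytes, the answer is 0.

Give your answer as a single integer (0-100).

Answer: 30

Derivation:
Op 1: a = malloc(6) -> a = 0; heap: [0-5 ALLOC][6-32 FREE]
Op 2: free(a) -> (freed a); heap: [0-32 FREE]
Op 3: b = malloc(8) -> b = 0; heap: [0-7 ALLOC][8-32 FREE]
Op 4: b = realloc(b, 4) -> b = 0; heap: [0-3 ALLOC][4-32 FREE]
Op 5: b = realloc(b, 5) -> b = 0; heap: [0-4 ALLOC][5-32 FREE]
Op 6: c = malloc(3) -> c = 5; heap: [0-4 ALLOC][5-7 ALLOC][8-32 FREE]
Op 7: d = malloc(3) -> d = 8; heap: [0-4 ALLOC][5-7 ALLOC][8-10 ALLOC][11-32 FREE]
Op 8: c = realloc(c, 6) -> c = 11; heap: [0-4 ALLOC][5-7 FREE][8-10 ALLOC][11-16 ALLOC][17-32 FREE]
Op 9: e = malloc(1) -> e = 5; heap: [0-4 ALLOC][5-5 ALLOC][6-7 FREE][8-10 ALLOC][11-16 ALLOC][17-32 FREE]
Op 10: free(b) -> (freed b); heap: [0-4 FREE][5-5 ALLOC][6-7 FREE][8-10 ALLOC][11-16 ALLOC][17-32 FREE]
Free blocks: [5 2 16] total_free=23 largest=16 -> 100*(23-16)/23 = 700/23 ≈ 30.435 -> rounds to 30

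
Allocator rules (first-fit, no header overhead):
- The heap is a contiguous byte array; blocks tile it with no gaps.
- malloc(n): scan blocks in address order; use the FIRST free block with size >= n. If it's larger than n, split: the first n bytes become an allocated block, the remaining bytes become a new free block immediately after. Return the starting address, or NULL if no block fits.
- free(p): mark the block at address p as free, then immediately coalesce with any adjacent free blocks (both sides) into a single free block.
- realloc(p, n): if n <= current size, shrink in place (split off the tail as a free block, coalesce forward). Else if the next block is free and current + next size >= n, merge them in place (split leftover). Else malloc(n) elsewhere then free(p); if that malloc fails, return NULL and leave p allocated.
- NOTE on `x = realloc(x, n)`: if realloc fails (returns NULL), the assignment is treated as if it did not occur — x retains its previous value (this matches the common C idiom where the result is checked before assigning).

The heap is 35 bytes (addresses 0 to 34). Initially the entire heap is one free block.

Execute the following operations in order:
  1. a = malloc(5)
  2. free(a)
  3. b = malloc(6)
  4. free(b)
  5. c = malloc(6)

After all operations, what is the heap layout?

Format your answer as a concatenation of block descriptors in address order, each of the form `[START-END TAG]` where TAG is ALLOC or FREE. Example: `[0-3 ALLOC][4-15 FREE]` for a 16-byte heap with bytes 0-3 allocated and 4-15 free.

Answer: [0-5 ALLOC][6-34 FREE]

Derivation:
Op 1: a = malloc(5) -> a = 0; heap: [0-4 ALLOC][5-34 FREE]
Op 2: free(a) -> (freed a); heap: [0-34 FREE]
Op 3: b = malloc(6) -> b = 0; heap: [0-5 ALLOC][6-34 FREE]
Op 4: free(b) -> (freed b); heap: [0-34 FREE]
Op 5: c = malloc(6) -> c = 0; heap: [0-5 ALLOC][6-34 FREE]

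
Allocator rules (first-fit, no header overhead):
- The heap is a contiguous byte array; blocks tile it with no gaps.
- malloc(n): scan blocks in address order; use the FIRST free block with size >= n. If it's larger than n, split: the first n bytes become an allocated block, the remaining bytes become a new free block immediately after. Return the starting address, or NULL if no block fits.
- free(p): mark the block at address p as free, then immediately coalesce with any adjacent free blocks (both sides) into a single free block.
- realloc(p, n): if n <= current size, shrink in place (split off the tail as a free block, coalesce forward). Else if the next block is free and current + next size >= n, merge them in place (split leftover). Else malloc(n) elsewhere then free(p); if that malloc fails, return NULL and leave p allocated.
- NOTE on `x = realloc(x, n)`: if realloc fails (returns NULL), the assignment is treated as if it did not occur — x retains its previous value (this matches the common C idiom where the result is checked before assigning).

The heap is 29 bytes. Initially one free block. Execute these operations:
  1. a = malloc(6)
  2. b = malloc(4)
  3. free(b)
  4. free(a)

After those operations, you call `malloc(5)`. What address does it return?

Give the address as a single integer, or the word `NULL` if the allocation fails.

Op 1: a = malloc(6) -> a = 0; heap: [0-5 ALLOC][6-28 FREE]
Op 2: b = malloc(4) -> b = 6; heap: [0-5 ALLOC][6-9 ALLOC][10-28 FREE]
Op 3: free(b) -> (freed b); heap: [0-5 ALLOC][6-28 FREE]
Op 4: free(a) -> (freed a); heap: [0-28 FREE]
malloc(5): first-fit scan over [0-28 FREE] -> 0

Answer: 0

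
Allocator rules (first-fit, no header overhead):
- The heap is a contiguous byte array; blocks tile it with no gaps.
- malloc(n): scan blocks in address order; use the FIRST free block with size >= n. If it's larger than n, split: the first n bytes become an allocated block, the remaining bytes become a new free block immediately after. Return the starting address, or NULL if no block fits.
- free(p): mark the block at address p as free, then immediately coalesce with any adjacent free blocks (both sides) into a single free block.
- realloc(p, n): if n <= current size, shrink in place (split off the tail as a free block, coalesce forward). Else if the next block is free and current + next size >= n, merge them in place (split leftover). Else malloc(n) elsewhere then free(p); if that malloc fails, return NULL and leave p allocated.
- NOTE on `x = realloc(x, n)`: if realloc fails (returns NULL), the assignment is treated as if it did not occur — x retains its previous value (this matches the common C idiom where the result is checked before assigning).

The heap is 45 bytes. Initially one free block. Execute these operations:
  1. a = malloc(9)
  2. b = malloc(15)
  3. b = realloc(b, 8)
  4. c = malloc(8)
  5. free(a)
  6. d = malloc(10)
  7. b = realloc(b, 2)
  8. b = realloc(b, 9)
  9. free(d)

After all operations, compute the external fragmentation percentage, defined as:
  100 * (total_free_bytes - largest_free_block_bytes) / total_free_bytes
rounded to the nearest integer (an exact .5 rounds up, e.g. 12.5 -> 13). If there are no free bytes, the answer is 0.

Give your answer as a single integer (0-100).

Op 1: a = malloc(9) -> a = 0; heap: [0-8 ALLOC][9-44 FREE]
Op 2: b = malloc(15) -> b = 9; heap: [0-8 ALLOC][9-23 ALLOC][24-44 FREE]
Op 3: b = realloc(b, 8) -> b = 9; heap: [0-8 ALLOC][9-16 ALLOC][17-44 FREE]
Op 4: c = malloc(8) -> c = 17; heap: [0-8 ALLOC][9-16 ALLOC][17-24 ALLOC][25-44 FREE]
Op 5: free(a) -> (freed a); heap: [0-8 FREE][9-16 ALLOC][17-24 ALLOC][25-44 FREE]
Op 6: d = malloc(10) -> d = 25; heap: [0-8 FREE][9-16 ALLOC][17-24 ALLOC][25-34 ALLOC][35-44 FREE]
Op 7: b = realloc(b, 2) -> b = 9; heap: [0-8 FREE][9-10 ALLOC][11-16 FREE][17-24 ALLOC][25-34 ALLOC][35-44 FREE]
Op 8: b = realloc(b, 9) -> b = 0; heap: [0-8 ALLOC][9-16 FREE][17-24 ALLOC][25-34 ALLOC][35-44 FREE]
Op 9: free(d) -> (freed d); heap: [0-8 ALLOC][9-16 FREE][17-24 ALLOC][25-44 FREE]
Free blocks: [8 20] total_free=28 largest=20 -> 100*(28-20)/28 = 800/28 ≈ 28.571 -> rounds to 29

Answer: 29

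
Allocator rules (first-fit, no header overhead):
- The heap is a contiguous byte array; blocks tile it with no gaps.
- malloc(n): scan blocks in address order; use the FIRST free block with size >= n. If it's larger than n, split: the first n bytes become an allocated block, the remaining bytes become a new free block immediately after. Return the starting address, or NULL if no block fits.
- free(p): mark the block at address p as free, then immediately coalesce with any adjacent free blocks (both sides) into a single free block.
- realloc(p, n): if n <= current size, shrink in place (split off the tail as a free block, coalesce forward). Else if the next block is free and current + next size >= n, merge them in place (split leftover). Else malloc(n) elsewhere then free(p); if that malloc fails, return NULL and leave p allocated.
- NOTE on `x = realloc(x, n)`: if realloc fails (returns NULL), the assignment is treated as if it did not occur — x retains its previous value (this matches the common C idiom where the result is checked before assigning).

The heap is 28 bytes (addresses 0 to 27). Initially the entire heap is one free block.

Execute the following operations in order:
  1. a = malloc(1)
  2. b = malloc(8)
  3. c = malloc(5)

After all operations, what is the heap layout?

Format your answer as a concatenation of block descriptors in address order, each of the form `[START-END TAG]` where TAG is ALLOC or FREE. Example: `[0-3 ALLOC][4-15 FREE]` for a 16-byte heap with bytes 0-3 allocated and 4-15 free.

Answer: [0-0 ALLOC][1-8 ALLOC][9-13 ALLOC][14-27 FREE]

Derivation:
Op 1: a = malloc(1) -> a = 0; heap: [0-0 ALLOC][1-27 FREE]
Op 2: b = malloc(8) -> b = 1; heap: [0-0 ALLOC][1-8 ALLOC][9-27 FREE]
Op 3: c = malloc(5) -> c = 9; heap: [0-0 ALLOC][1-8 ALLOC][9-13 ALLOC][14-27 FREE]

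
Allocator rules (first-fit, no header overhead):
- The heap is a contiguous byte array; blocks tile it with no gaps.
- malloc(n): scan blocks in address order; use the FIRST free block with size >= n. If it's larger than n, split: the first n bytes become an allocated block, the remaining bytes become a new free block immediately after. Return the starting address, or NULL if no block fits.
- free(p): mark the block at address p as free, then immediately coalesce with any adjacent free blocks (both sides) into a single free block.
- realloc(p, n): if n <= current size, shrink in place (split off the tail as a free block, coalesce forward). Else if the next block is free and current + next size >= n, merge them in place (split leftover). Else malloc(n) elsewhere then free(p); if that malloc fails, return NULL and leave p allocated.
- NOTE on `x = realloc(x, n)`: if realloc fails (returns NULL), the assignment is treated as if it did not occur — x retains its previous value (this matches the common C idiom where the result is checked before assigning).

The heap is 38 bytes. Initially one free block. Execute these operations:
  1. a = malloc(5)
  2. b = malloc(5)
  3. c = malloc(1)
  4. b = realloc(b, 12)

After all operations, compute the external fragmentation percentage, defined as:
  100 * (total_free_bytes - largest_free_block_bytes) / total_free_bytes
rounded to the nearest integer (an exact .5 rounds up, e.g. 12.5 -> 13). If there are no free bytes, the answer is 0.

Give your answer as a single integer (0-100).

Answer: 25

Derivation:
Op 1: a = malloc(5) -> a = 0; heap: [0-4 ALLOC][5-37 FREE]
Op 2: b = malloc(5) -> b = 5; heap: [0-4 ALLOC][5-9 ALLOC][10-37 FREE]
Op 3: c = malloc(1) -> c = 10; heap: [0-4 ALLOC][5-9 ALLOC][10-10 ALLOC][11-37 FREE]
Op 4: b = realloc(b, 12) -> b = 11; heap: [0-4 ALLOC][5-9 FREE][10-10 ALLOC][11-22 ALLOC][23-37 FREE]
Free blocks: [5 15] total_free=20 largest=15 -> 100*(20-15)/20 = 500/20 = 25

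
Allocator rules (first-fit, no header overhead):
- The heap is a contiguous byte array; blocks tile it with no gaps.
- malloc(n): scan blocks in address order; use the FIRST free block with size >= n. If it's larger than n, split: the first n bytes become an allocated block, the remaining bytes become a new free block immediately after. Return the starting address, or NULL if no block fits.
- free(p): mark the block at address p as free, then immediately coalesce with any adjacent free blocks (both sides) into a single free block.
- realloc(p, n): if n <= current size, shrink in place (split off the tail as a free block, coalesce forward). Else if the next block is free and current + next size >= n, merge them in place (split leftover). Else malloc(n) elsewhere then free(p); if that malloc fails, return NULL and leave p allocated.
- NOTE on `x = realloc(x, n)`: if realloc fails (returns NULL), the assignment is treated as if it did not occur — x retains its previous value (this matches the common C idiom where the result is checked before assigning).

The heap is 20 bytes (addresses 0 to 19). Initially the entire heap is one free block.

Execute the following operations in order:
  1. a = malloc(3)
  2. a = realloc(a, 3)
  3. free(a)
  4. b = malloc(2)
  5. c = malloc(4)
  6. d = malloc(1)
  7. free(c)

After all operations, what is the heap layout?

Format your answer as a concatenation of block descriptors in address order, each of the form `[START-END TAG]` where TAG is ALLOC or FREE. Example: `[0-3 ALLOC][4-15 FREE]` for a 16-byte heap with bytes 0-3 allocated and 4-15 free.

Answer: [0-1 ALLOC][2-5 FREE][6-6 ALLOC][7-19 FREE]

Derivation:
Op 1: a = malloc(3) -> a = 0; heap: [0-2 ALLOC][3-19 FREE]
Op 2: a = realloc(a, 3) -> a = 0; heap: [0-2 ALLOC][3-19 FREE]
Op 3: free(a) -> (freed a); heap: [0-19 FREE]
Op 4: b = malloc(2) -> b = 0; heap: [0-1 ALLOC][2-19 FREE]
Op 5: c = malloc(4) -> c = 2; heap: [0-1 ALLOC][2-5 ALLOC][6-19 FREE]
Op 6: d = malloc(1) -> d = 6; heap: [0-1 ALLOC][2-5 ALLOC][6-6 ALLOC][7-19 FREE]
Op 7: free(c) -> (freed c); heap: [0-1 ALLOC][2-5 FREE][6-6 ALLOC][7-19 FREE]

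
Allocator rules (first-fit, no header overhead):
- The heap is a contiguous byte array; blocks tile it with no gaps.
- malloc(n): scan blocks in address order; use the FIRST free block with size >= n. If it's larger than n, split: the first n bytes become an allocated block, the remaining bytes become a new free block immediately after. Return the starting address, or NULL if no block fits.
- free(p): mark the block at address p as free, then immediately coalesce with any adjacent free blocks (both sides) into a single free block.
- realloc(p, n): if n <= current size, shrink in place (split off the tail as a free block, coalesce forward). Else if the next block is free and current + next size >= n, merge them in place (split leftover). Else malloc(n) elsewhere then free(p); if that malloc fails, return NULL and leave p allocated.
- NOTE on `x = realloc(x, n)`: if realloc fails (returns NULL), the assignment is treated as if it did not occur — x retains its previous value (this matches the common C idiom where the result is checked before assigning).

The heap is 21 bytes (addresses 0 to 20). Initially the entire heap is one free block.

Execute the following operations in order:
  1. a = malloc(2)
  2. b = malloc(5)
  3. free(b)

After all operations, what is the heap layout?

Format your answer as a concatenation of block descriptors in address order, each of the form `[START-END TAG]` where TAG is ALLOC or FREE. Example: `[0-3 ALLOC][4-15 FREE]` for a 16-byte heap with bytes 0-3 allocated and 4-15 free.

Op 1: a = malloc(2) -> a = 0; heap: [0-1 ALLOC][2-20 FREE]
Op 2: b = malloc(5) -> b = 2; heap: [0-1 ALLOC][2-6 ALLOC][7-20 FREE]
Op 3: free(b) -> (freed b); heap: [0-1 ALLOC][2-20 FREE]

Answer: [0-1 ALLOC][2-20 FREE]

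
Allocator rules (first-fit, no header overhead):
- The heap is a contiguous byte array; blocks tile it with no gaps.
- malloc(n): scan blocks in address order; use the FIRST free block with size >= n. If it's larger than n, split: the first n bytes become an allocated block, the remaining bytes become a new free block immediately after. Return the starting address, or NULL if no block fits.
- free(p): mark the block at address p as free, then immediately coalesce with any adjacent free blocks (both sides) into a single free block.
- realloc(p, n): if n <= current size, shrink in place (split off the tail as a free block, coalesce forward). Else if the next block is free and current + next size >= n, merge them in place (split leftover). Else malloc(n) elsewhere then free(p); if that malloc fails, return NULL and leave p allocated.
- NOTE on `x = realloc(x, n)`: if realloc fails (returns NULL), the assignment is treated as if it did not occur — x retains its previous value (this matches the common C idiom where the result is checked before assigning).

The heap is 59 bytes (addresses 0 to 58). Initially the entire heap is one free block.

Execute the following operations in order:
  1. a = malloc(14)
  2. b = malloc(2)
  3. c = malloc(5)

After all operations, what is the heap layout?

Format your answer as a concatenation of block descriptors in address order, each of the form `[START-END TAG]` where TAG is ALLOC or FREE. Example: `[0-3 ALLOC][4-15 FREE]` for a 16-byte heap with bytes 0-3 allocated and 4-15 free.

Answer: [0-13 ALLOC][14-15 ALLOC][16-20 ALLOC][21-58 FREE]

Derivation:
Op 1: a = malloc(14) -> a = 0; heap: [0-13 ALLOC][14-58 FREE]
Op 2: b = malloc(2) -> b = 14; heap: [0-13 ALLOC][14-15 ALLOC][16-58 FREE]
Op 3: c = malloc(5) -> c = 16; heap: [0-13 ALLOC][14-15 ALLOC][16-20 ALLOC][21-58 FREE]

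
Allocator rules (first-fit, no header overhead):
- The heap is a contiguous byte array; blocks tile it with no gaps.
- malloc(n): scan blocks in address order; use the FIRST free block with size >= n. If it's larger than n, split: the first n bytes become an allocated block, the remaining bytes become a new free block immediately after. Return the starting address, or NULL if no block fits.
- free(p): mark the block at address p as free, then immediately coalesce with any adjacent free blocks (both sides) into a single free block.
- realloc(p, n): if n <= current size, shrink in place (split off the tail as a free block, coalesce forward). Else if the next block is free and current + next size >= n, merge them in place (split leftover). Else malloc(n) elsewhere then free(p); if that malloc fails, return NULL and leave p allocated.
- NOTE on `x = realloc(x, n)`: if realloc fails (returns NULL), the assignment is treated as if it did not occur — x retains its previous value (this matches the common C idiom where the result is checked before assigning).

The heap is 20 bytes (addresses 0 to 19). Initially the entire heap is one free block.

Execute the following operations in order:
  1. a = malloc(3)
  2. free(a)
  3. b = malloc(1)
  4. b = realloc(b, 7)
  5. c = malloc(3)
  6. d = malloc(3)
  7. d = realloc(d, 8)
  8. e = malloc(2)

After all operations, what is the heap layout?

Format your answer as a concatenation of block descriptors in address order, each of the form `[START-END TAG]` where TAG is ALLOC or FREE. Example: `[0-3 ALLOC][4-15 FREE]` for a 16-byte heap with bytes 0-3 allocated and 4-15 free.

Op 1: a = malloc(3) -> a = 0; heap: [0-2 ALLOC][3-19 FREE]
Op 2: free(a) -> (freed a); heap: [0-19 FREE]
Op 3: b = malloc(1) -> b = 0; heap: [0-0 ALLOC][1-19 FREE]
Op 4: b = realloc(b, 7) -> b = 0; heap: [0-6 ALLOC][7-19 FREE]
Op 5: c = malloc(3) -> c = 7; heap: [0-6 ALLOC][7-9 ALLOC][10-19 FREE]
Op 6: d = malloc(3) -> d = 10; heap: [0-6 ALLOC][7-9 ALLOC][10-12 ALLOC][13-19 FREE]
Op 7: d = realloc(d, 8) -> d = 10; heap: [0-6 ALLOC][7-9 ALLOC][10-17 ALLOC][18-19 FREE]
Op 8: e = malloc(2) -> e = 18; heap: [0-6 ALLOC][7-9 ALLOC][10-17 ALLOC][18-19 ALLOC]

Answer: [0-6 ALLOC][7-9 ALLOC][10-17 ALLOC][18-19 ALLOC]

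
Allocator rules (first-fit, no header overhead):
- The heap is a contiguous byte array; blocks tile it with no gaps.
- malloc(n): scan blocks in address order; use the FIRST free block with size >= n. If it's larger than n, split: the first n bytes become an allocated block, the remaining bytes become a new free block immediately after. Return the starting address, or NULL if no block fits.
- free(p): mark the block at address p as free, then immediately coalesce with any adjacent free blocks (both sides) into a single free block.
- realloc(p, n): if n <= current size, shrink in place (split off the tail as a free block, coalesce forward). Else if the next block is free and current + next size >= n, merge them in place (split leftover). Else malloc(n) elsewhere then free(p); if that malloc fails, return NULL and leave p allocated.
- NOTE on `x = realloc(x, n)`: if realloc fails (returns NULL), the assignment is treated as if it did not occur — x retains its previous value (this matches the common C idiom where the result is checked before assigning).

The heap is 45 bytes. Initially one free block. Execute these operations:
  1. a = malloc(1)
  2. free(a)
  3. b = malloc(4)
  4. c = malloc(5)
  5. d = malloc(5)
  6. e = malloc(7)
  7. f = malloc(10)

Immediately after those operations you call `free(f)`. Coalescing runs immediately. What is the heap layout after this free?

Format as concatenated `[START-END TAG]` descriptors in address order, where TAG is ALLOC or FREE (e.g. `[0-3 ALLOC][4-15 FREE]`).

Op 1: a = malloc(1) -> a = 0; heap: [0-0 ALLOC][1-44 FREE]
Op 2: free(a) -> (freed a); heap: [0-44 FREE]
Op 3: b = malloc(4) -> b = 0; heap: [0-3 ALLOC][4-44 FREE]
Op 4: c = malloc(5) -> c = 4; heap: [0-3 ALLOC][4-8 ALLOC][9-44 FREE]
Op 5: d = malloc(5) -> d = 9; heap: [0-3 ALLOC][4-8 ALLOC][9-13 ALLOC][14-44 FREE]
Op 6: e = malloc(7) -> e = 14; heap: [0-3 ALLOC][4-8 ALLOC][9-13 ALLOC][14-20 ALLOC][21-44 FREE]
Op 7: f = malloc(10) -> f = 21; heap: [0-3 ALLOC][4-8 ALLOC][9-13 ALLOC][14-20 ALLOC][21-30 ALLOC][31-44 FREE]
free(f): f = 21 -> block [21-30 ALLOC]; mark free, coalesce with adjacent free neighbors -> [0-3 ALLOC][4-8 ALLOC][9-13 ALLOC][14-20 ALLOC][21-44 FREE]

Answer: [0-3 ALLOC][4-8 ALLOC][9-13 ALLOC][14-20 ALLOC][21-44 FREE]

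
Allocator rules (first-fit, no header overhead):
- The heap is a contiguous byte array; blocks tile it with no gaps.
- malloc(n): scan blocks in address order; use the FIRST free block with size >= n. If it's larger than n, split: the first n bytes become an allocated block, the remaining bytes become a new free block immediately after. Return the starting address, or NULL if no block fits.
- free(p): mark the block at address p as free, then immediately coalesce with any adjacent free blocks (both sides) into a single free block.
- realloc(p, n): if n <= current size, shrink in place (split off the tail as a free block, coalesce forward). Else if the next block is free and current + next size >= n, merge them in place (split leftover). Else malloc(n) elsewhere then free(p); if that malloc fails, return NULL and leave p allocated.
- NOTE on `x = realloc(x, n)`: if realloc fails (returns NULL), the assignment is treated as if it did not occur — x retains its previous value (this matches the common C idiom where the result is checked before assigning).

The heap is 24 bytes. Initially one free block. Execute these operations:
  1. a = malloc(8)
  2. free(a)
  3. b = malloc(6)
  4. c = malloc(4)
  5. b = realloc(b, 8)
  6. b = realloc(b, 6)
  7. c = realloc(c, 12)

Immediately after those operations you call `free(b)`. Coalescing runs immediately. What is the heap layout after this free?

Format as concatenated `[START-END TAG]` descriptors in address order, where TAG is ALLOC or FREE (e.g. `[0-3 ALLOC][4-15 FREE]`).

Op 1: a = malloc(8) -> a = 0; heap: [0-7 ALLOC][8-23 FREE]
Op 2: free(a) -> (freed a); heap: [0-23 FREE]
Op 3: b = malloc(6) -> b = 0; heap: [0-5 ALLOC][6-23 FREE]
Op 4: c = malloc(4) -> c = 6; heap: [0-5 ALLOC][6-9 ALLOC][10-23 FREE]
Op 5: b = realloc(b, 8) -> b = 10; heap: [0-5 FREE][6-9 ALLOC][10-17 ALLOC][18-23 FREE]
Op 6: b = realloc(b, 6) -> b = 10; heap: [0-5 FREE][6-9 ALLOC][10-15 ALLOC][16-23 FREE]
Op 7: c = realloc(c, 12) -> NULL (c unchanged); heap: [0-5 FREE][6-9 ALLOC][10-15 ALLOC][16-23 FREE]
free(b): b = 10 -> block [10-15 ALLOC]; mark free, coalesce with adjacent free neighbors -> [0-5 FREE][6-9 ALLOC][10-23 FREE]

Answer: [0-5 FREE][6-9 ALLOC][10-23 FREE]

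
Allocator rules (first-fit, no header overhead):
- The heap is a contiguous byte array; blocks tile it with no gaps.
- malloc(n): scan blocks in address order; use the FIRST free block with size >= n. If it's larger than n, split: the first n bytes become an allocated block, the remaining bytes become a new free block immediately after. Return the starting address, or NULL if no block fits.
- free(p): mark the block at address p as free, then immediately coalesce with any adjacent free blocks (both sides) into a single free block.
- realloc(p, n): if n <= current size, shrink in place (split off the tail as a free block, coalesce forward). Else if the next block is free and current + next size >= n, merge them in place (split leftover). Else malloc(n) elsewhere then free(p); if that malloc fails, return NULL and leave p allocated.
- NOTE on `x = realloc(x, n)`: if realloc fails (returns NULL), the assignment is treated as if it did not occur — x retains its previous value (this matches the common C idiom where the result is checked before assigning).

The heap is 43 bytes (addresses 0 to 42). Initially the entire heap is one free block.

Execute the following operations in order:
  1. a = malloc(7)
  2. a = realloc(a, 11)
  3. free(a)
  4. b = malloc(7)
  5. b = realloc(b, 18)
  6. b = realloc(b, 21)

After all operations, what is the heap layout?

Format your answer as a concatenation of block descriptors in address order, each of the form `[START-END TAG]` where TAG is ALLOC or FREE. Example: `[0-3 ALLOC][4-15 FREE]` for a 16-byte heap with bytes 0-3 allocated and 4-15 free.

Op 1: a = malloc(7) -> a = 0; heap: [0-6 ALLOC][7-42 FREE]
Op 2: a = realloc(a, 11) -> a = 0; heap: [0-10 ALLOC][11-42 FREE]
Op 3: free(a) -> (freed a); heap: [0-42 FREE]
Op 4: b = malloc(7) -> b = 0; heap: [0-6 ALLOC][7-42 FREE]
Op 5: b = realloc(b, 18) -> b = 0; heap: [0-17 ALLOC][18-42 FREE]
Op 6: b = realloc(b, 21) -> b = 0; heap: [0-20 ALLOC][21-42 FREE]

Answer: [0-20 ALLOC][21-42 FREE]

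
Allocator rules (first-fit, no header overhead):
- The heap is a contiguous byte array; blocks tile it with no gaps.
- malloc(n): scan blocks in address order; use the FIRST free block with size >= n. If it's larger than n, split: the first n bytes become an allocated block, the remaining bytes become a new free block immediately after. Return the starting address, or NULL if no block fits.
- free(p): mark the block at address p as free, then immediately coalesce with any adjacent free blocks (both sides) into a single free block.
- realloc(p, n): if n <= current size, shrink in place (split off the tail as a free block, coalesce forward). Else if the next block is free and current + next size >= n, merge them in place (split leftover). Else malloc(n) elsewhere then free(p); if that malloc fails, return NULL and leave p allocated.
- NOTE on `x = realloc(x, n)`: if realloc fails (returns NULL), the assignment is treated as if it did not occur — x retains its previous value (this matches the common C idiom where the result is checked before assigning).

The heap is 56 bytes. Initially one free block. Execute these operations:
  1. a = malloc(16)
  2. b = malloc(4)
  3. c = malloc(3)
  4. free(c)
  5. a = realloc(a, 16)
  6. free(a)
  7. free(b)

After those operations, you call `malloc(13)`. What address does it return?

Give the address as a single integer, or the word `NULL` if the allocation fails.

Answer: 0

Derivation:
Op 1: a = malloc(16) -> a = 0; heap: [0-15 ALLOC][16-55 FREE]
Op 2: b = malloc(4) -> b = 16; heap: [0-15 ALLOC][16-19 ALLOC][20-55 FREE]
Op 3: c = malloc(3) -> c = 20; heap: [0-15 ALLOC][16-19 ALLOC][20-22 ALLOC][23-55 FREE]
Op 4: free(c) -> (freed c); heap: [0-15 ALLOC][16-19 ALLOC][20-55 FREE]
Op 5: a = realloc(a, 16) -> a = 0; heap: [0-15 ALLOC][16-19 ALLOC][20-55 FREE]
Op 6: free(a) -> (freed a); heap: [0-15 FREE][16-19 ALLOC][20-55 FREE]
Op 7: free(b) -> (freed b); heap: [0-55 FREE]
malloc(13): first-fit scan over [0-55 FREE] -> 0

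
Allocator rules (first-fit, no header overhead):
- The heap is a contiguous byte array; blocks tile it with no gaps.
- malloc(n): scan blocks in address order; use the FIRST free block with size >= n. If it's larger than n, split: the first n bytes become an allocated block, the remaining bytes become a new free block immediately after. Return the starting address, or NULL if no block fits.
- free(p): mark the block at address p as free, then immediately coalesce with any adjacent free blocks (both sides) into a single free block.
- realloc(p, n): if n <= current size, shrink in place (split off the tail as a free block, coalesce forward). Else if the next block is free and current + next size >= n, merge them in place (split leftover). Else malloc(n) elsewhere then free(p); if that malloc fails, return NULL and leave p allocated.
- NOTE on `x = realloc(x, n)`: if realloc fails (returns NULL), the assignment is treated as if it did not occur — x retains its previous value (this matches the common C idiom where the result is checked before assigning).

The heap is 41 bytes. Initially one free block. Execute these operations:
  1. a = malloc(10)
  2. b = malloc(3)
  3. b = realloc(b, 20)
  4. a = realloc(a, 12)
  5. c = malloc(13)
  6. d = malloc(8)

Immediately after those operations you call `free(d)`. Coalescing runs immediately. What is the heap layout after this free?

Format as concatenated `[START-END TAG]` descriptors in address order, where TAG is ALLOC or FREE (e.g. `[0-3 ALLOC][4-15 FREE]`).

Op 1: a = malloc(10) -> a = 0; heap: [0-9 ALLOC][10-40 FREE]
Op 2: b = malloc(3) -> b = 10; heap: [0-9 ALLOC][10-12 ALLOC][13-40 FREE]
Op 3: b = realloc(b, 20) -> b = 10; heap: [0-9 ALLOC][10-29 ALLOC][30-40 FREE]
Op 4: a = realloc(a, 12) -> NULL (a unchanged); heap: [0-9 ALLOC][10-29 ALLOC][30-40 FREE]
Op 5: c = malloc(13) -> c = NULL; heap: [0-9 ALLOC][10-29 ALLOC][30-40 FREE]
Op 6: d = malloc(8) -> d = 30; heap: [0-9 ALLOC][10-29 ALLOC][30-37 ALLOC][38-40 FREE]
free(d): d = 30 -> block [30-37 ALLOC]; mark free, coalesce with adjacent free neighbors -> [0-9 ALLOC][10-29 ALLOC][30-40 FREE]

Answer: [0-9 ALLOC][10-29 ALLOC][30-40 FREE]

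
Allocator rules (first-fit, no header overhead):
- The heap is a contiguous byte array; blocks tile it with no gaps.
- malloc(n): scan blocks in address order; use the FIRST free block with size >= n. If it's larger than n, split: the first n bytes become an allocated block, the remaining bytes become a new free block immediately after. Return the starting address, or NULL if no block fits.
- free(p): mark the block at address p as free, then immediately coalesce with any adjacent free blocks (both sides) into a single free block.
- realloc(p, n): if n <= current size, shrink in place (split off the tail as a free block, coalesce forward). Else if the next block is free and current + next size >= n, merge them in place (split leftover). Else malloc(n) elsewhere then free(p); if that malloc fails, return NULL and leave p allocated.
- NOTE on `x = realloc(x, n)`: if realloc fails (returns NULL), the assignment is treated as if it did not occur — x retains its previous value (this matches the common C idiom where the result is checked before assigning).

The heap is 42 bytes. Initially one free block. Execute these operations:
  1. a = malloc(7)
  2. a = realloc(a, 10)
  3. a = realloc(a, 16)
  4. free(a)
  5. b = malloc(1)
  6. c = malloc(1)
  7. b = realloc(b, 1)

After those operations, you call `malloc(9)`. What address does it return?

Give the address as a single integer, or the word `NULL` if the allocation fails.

Answer: 2

Derivation:
Op 1: a = malloc(7) -> a = 0; heap: [0-6 ALLOC][7-41 FREE]
Op 2: a = realloc(a, 10) -> a = 0; heap: [0-9 ALLOC][10-41 FREE]
Op 3: a = realloc(a, 16) -> a = 0; heap: [0-15 ALLOC][16-41 FREE]
Op 4: free(a) -> (freed a); heap: [0-41 FREE]
Op 5: b = malloc(1) -> b = 0; heap: [0-0 ALLOC][1-41 FREE]
Op 6: c = malloc(1) -> c = 1; heap: [0-0 ALLOC][1-1 ALLOC][2-41 FREE]
Op 7: b = realloc(b, 1) -> b = 0; heap: [0-0 ALLOC][1-1 ALLOC][2-41 FREE]
malloc(9): first-fit scan over [0-0 ALLOC][1-1 ALLOC][2-41 FREE] -> 2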